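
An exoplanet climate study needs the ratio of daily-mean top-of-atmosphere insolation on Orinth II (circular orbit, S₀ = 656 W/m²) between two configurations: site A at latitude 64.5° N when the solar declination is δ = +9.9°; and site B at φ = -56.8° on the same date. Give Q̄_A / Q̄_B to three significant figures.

Q̄_A / Q̄_B ≈ 2.09

— Configuration A (φ=+64.5°):
cos H₀ = −tan(+64.5°) tan(+9.900°) = -0.3659, H₀ = 1.9454 rad.
Bracket: H₀ sin φ sin δ + cos φ cos δ sin H₀ = 1.9454×0.90259×0.17193 + 0.43051×0.98511×0.93065 = 0.301892 + 0.394688 = 0.696580.
Q̄ = (S₀/π) × [bracket] = (656/π) × 0.696580 = 145.45 W/m².
— Configuration B (φ=-56.8°):
cos H₀ = −tan(-56.8°) tan(+9.900°) = 0.2667, H₀ = 1.3008 rad.
Bracket: H₀ sin φ sin δ + cos φ cos δ sin H₀ = 1.3008×-0.83676×0.17193 + 0.54756×0.98511×0.96378 = -0.187138 + 0.519870 = 0.332732.
Q̄ = (S₀/π) × [bracket] = (656/π) × 0.332732 = 69.478 W/m².
Ratio Q̄_A / Q̄_B = 145.45 / 69.478 = 2.093.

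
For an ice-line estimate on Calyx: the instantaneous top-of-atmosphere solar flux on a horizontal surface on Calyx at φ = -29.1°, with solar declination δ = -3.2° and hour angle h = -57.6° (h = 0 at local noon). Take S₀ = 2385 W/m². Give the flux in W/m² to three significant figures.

1.18e+03 W/m²

cos θ_z = sin φ sin δ + cos φ cos δ cos h = 0.027148 + 0.467461 = 0.494609.
Flux = S₀ · cos θ_z = 2385 × 0.494609 = 1180 W/m².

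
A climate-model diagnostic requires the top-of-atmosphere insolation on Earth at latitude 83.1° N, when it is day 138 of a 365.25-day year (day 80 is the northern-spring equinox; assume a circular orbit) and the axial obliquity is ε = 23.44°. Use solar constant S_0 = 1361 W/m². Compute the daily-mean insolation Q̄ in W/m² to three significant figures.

Solar longitude: L_s = 360° × (138 − 80)/365.25 = 57.166°.
sin δ = sin 23.44° × sin 57.166° = 0.33424, so δ = +19.526°.
cos h₀ = −tan(+83.1°) tan(+19.526°) = -2.9306 ≤ −1 ⇒ polar day, h₀ = π.
Bracket: h₀ sin ϕ sin δ + cos ϕ cos δ sin h₀ = 3.1416×0.99276×0.33424 + 0.12014×0.94249×0.00000 = 1.042446 + 0.000000 = 1.042446.
Q̄ = (S_0/π) × [bracket] = (1361/π) × 1.042446 = 451.6 W/m².

Q̄ ≈ 452 W/m²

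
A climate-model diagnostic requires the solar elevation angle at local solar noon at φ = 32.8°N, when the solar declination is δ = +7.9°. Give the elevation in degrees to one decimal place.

At local noon the hour angle is zero, so the zenith angle equals |φ − δ| = |+32.8° − (+7.900°)| = 24.900°.
Elevation = 90° − 24.900° = 65.1°.

65.1°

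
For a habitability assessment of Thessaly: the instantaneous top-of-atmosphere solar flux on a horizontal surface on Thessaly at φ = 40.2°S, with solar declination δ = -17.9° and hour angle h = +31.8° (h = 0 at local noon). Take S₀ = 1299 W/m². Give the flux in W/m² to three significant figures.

cos θ_z = sin φ sin δ + cos φ cos δ cos h = 0.198386 + 0.617722 = 0.816108.
Flux = S₀ · cos θ_z = 1299 × 0.816108 = 1060 W/m².

1.06e+03 W/m²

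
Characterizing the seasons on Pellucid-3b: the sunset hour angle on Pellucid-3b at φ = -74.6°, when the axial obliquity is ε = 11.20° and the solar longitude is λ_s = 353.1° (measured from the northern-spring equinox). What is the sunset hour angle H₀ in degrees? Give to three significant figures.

H₀ = 94.9°

Solar declination: sin δ = sin ε · sin λ_s = sin 11.20° × sin 353.1° = -0.02333, so δ = -1.337°.
cos H₀ = −tan φ · tan δ = −tan(-74.6°) × tan(-1.337°) = -0.0847, so H₀ = 1.6556 rad = 94.86°.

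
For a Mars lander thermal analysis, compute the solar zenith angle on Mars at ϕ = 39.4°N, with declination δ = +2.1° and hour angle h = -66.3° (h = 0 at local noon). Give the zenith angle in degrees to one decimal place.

cos θ_z = sin ϕ sin δ + cos ϕ cos δ cos h = 0.023259 + 0.310390 = 0.333649.
θ_z = arccos(0.333649) = 70.5°.

θ_z = 70.5°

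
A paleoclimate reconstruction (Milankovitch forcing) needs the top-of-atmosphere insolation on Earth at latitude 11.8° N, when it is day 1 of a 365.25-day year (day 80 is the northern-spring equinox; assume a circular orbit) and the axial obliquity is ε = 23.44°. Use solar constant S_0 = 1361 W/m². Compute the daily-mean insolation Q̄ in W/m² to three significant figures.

Solar longitude: L_s = 360° × (1 − 80)/365.25 = -77.864°, i.e. -77.864° + 360° = 282.136°.
sin δ = sin 23.44° × sin 282.136° = -0.38890, so δ = -22.886°.
cos h₀ = −tan(+11.8°) tan(-22.886°) = 0.0882, h₀ = 1.4825 rad.
Bracket: h₀ sin ϕ sin δ + cos ϕ cos δ sin h₀ = 1.4825×0.20450×-0.38890 + 0.97887×0.92128×0.99610 = -0.117903 + 0.898296 = 0.780393.
Q̄ = (S_0/π) × [bracket] = (1361/π) × 0.780393 = 338.1 W/m².

Q̄ ≈ 338 W/m²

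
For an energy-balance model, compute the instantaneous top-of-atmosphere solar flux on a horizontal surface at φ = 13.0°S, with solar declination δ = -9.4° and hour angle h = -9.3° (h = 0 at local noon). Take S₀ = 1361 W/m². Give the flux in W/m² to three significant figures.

1.34e+03 W/m²

cos θ_z = sin φ sin δ + cos φ cos δ cos h = 0.036740 + 0.948651 = 0.985391.
Flux = S₀ · cos θ_z = 1361 × 0.985391 = 1341 W/m².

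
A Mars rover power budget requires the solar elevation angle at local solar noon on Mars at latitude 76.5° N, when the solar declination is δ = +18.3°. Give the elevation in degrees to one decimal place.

31.8°

At local noon the hour angle is zero, so the zenith angle equals |ϕ − δ| = |+76.5° − (+18.300°)| = 58.200°.
Elevation = 90° − 58.200° = 31.8°.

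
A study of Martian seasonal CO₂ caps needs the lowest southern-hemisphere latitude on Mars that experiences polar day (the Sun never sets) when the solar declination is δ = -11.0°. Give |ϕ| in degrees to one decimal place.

Polar day requires cos h₀ = −tan ϕ tan δ ≤ −1, i.e. tan ϕ tan δ ≥ 1.
The boundary is |tan ϕ| · |tan δ| = 1, so |ϕ| = 90° − |δ| = 90° − 11.0° = 79.0° in the southern hemisphere.

|ϕ| = 79.0°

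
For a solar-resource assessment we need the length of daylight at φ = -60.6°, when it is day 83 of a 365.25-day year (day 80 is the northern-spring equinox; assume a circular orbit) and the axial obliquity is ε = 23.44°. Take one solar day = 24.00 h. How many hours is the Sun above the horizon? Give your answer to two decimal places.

11.72 h

Solar longitude: λ_s = 360° × (83 − 80)/365.25 = 2.957°.
sin δ = sin 23.44° × sin 2.957° = 0.02052, so δ = +1.176°.
cos H₀ = −tan φ · tan δ = −tan(-60.6°) × tan(+1.176°) = 0.0364, so H₀ = 1.5344 rad = 87.91°.
Daylight = 2H₀/(2π) × 24.00 h = (1.5344/π) × 24.00 = 11.72 h.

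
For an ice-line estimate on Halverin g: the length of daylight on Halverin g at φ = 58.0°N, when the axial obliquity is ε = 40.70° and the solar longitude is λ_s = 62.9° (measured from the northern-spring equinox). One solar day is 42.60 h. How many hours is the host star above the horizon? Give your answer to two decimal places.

42.60 h

Solar declination: sin δ = sin ε · sin λ_s = sin 40.70° × sin 62.9° = 0.58051, so δ = +35.486°.
Sunrise equation: cos H₀ = −tan φ · tan δ = -1.1409 ≤ −1, so the host star never sets (polar day) and H₀ = π.
Daylight = 2H₀/(2π) × 42.60 h = (3.1416/π) × 42.60 = 42.60 h.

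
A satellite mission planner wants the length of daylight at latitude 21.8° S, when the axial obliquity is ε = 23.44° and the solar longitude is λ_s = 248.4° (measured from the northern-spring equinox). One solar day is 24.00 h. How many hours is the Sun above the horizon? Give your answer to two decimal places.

Solar declination: sin δ = sin ε · sin λ_s = sin 23.44° × sin 248.4° = -0.36985, so δ = -21.707°.
cos H₀ = −tan φ · tan δ = −tan(-21.8°) × tan(-21.707°) = -0.1592, so H₀ = 1.7307 rad = 99.16°.
Daylight = 2H₀/(2π) × 24.00 h = (1.7307/π) × 24.00 = 13.22 h.

13.22 h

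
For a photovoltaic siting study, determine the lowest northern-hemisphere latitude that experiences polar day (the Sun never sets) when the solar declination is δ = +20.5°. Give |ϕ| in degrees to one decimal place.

|ϕ| = 69.5°

Polar day requires cos h₀ = −tan ϕ tan δ ≤ −1, i.e. tan ϕ tan δ ≥ 1.
The boundary is |tan ϕ| · |tan δ| = 1, so |ϕ| = 90° − |δ| = 90° − 20.5° = 69.5° in the northern hemisphere.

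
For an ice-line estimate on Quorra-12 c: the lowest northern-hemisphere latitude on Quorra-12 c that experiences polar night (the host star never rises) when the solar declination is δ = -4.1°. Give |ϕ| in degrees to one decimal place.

|ϕ| = 85.9°

Polar night requires cos h₀ = −tan ϕ tan δ ≥ 1, i.e. tan ϕ tan δ ≤ −1.
The boundary is |tan ϕ| · |tan δ| = 1, so |ϕ| = 90° − |δ| = 90° − 4.1° = 85.9° in the northern hemisphere.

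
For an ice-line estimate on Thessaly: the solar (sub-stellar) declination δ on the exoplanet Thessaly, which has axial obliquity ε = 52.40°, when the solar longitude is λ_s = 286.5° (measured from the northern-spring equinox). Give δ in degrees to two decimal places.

sin δ = sin ε · sin λ_s = sin 52.40° × sin 286.5° = -0.759663.
δ = arcsin(-0.759663) = -49.43°.

δ = -49.43°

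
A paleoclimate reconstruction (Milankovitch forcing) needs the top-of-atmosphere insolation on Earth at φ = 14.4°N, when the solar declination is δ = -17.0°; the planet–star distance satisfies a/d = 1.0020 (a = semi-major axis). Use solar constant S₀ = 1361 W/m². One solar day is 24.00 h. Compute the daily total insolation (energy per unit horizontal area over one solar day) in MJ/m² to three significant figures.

30.6 MJ/m²

cos H₀ = −tan(+14.4°) tan(-17.000°) = 0.0785, H₀ = 1.4922 rad.
Bracket: H₀ sin φ sin δ + cos φ cos δ sin H₀ = 1.4922×0.24869×-0.29237 + 0.96858×0.95630×0.99691 = -0.108497 + 0.923391 = 0.814894.
Inverse-square distance factor (a/d)² = 1.0020² = 1.004004.
Q̄ = (S₀/π) × 1.004004 × [bracket] = (1361/π) × 1.004004 × 0.814894 = 354.44 W/m².
Daily total = Q̄ × 24.00 h × 3600 s/h = 354.44 × 24.00 × 3600 / 10⁶ = 30.62 MJ/m².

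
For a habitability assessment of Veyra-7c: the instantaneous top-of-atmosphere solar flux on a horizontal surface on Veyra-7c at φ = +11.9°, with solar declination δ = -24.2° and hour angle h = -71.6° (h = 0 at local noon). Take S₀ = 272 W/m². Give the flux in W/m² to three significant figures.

53.6 W/m²

cos θ_z = sin φ sin δ + cos φ cos δ cos h = -0.084528 + 0.281722 = 0.197194.
Flux = S₀ · cos θ_z = 272 × 0.197194 = 53.64 W/m².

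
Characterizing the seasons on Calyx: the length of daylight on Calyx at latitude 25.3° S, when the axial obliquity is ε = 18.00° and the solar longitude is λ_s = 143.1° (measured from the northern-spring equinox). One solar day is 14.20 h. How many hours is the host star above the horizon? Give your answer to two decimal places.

6.70 h

Solar declination: sin δ = sin ε · sin λ_s = sin 18.00° × sin 143.1° = 0.18554, so δ = +10.693°.
cos H₀ = −tan φ · tan δ = −tan(-25.3°) × tan(+10.693°) = 0.0893, so H₀ = 1.4814 rad = 84.88°.
Daylight = 2H₀/(2π) × 14.20 h = (1.4814/π) × 14.20 = 6.70 h.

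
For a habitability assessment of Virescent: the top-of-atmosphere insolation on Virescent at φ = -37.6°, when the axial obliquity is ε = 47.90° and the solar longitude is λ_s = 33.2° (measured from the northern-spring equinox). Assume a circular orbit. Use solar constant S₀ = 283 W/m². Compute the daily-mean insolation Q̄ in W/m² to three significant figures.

Q̄ ≈ 34.0 W/m²

Solar declination: sin δ = sin ε · sin λ_s = sin 47.90° × sin 33.2° = 0.40628, so δ = +23.971°.
cos H₀ = −tan(-37.6°) tan(+23.971°) = 0.3424, H₀ = 1.2213 rad.
Bracket: H₀ sin φ sin δ + cos φ cos δ sin H₀ = 1.2213×-0.61015×0.40628 + 0.79229×0.91375×0.93955 = -0.302750 + 0.680192 = 0.377442.
Q̄ = (S₀/π) × [bracket] = (283/π) × 0.377442 = 34.00 W/m².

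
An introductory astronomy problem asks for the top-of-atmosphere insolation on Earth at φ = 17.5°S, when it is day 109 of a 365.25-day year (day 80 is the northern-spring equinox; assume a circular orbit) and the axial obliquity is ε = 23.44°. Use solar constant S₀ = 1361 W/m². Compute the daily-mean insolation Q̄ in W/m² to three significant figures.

Q̄ ≈ 367 W/m²

Solar longitude: λ_s = 360° × (109 − 80)/365.25 = 28.583°.
sin δ = sin 23.44° × sin 28.583° = 0.19032, so δ = +10.971°.
cos H₀ = −tan(-17.5°) tan(+10.971°) = 0.0611, H₀ = 1.5096 rad.
Bracket: H₀ sin φ sin δ + cos φ cos δ sin H₀ = 1.5096×-0.30071×0.19032 + 0.95372×0.98172×0.99813 = -0.086396 + 0.934535 = 0.848139.
Q̄ = (S₀/π) × [bracket] = (1361/π) × 0.848139 = 367.4 W/m².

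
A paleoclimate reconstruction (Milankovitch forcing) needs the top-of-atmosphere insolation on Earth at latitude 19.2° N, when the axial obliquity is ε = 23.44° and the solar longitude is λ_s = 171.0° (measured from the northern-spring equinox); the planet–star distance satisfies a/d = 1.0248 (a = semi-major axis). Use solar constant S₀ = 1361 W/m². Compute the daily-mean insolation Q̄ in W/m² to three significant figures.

Solar declination: sin δ = sin ε · sin λ_s = sin 23.44° × sin 171.0° = 0.06223, so δ = +3.568°.
cos H₀ = −tan(+19.2°) tan(+3.568°) = -0.0217, H₀ = 1.5925 rad.
Bracket: H₀ sin φ sin δ + cos φ cos δ sin H₀ = 1.5925×0.32887×0.06223 + 0.94438×0.99806×0.99976 = 0.032591 + 0.942322 = 0.974913.
Inverse-square distance factor (a/d)² = 1.0248² = 1.050215.
Q̄ = (S₀/π) × 1.050215 × [bracket] = (1361/π) × 1.050215 × 0.974913 = 443.6 W/m².

Q̄ ≈ 444 W/m²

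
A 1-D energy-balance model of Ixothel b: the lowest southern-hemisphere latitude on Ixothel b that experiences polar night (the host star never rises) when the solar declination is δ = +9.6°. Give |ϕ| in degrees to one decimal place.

Polar night requires cos h₀ = −tan ϕ tan δ ≥ 1, i.e. tan ϕ tan δ ≤ −1.
The boundary is |tan ϕ| · |tan δ| = 1, so |ϕ| = 90° − |δ| = 90° − 9.6° = 80.4° in the southern hemisphere.

|ϕ| = 80.4°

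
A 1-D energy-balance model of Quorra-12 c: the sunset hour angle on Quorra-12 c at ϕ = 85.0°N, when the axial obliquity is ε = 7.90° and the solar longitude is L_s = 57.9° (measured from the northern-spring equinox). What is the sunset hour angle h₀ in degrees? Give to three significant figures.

h₀ = 180°

Solar declination: sin δ = sin ε · sin L_s = sin 7.90° × sin 57.9° = 0.11643, so δ = +6.686°.
Sunrise equation: cos h₀ = −tan ϕ · tan δ = -1.3399 ≤ −1, so the host star never sets (polar day) and h₀ = π.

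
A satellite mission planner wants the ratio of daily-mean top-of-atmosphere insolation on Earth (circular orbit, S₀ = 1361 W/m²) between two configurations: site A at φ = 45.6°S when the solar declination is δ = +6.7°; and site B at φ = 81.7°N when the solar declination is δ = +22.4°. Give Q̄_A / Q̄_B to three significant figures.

— Configuration A (φ=-45.6°):
cos H₀ = −tan(-45.6°) tan(+6.700°) = 0.1200, H₀ = 1.4505 rad.
Bracket: H₀ sin φ sin δ + cos φ cos δ sin H₀ = 1.4505×-0.71447×0.11667 + 0.69966×0.99317×0.99278 = -0.120910 + 0.689864 = 0.568954.
Q̄ = (S₀/π) × [bracket] = (1361/π) × 0.568954 = 246.48 W/m².
— Configuration B (φ=+81.7°):
cos H₀ = −tan(+81.7°) tan(+22.400°) = -2.8253 ≤ −1 ⇒ polar day, H₀ = π.
Bracket: H₀ sin φ sin δ + cos φ cos δ sin H₀ = 3.1416×0.98953×0.38107 + 0.14436×0.92455×0.00000 = 1.184635 + 0.000000 = 1.184635.
Q̄ = (S₀/π) × [bracket] = (1361/π) × 1.184635 = 513.21 W/m².
Ratio Q̄_A / Q̄_B = 246.48 / 513.21 = 0.4803.

Q̄_A / Q̄_B ≈ 0.480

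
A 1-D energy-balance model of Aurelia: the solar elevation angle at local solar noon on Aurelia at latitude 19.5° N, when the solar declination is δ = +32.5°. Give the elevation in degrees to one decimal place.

At local noon the hour angle is zero, so the zenith angle equals |ϕ − δ| = |+19.5° − (+32.500°)| = 13.000°.
Elevation = 90° − 13.000° = 77.0°.

77.0°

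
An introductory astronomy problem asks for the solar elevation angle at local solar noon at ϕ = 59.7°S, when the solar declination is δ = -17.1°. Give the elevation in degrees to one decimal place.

47.4°

At local noon the hour angle is zero, so the zenith angle equals |ϕ − δ| = |-59.7° − (-17.100°)| = 42.600°.
Elevation = 90° − 42.600° = 47.4°.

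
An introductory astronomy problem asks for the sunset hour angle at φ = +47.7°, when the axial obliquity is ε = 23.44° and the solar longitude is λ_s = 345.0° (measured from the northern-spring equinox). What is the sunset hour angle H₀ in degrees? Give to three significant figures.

H₀ = 83.5°

Solar declination: sin δ = sin ε · sin λ_s = sin 23.44° × sin 345.0° = -0.10296, so δ = -5.909°.
cos H₀ = −tan φ · tan δ = −tan(+47.7°) × tan(-5.909°) = 0.1138, so H₀ = 1.4568 rad = 83.47°.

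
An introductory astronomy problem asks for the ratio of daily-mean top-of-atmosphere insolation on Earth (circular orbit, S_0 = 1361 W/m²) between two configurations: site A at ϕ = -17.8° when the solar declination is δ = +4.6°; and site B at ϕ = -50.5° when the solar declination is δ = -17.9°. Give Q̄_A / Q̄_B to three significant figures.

Q̄_A / Q̄_B ≈ 0.889

— Configuration A (ϕ=-17.8°):
cos h₀ = −tan(-17.8°) tan(+4.600°) = 0.0258, h₀ = 1.5450 rad.
Bracket: h₀ sin ϕ sin δ + cos ϕ cos δ sin h₀ = 1.5450×-0.30570×0.08020 + 0.95213×0.99678×0.99967 = -0.037879 + 0.948751 = 0.910872.
Q̄ = (S_0/π) × [bracket] = (1361/π) × 0.910872 = 394.61 W/m².
— Configuration B (ϕ=-50.5°):
cos h₀ = −tan(-50.5°) tan(-17.900°) = -0.3918, h₀ = 1.9734 rad.
Bracket: h₀ sin ϕ sin δ + cos ϕ cos δ sin h₀ = 1.9734×-0.77162×-0.30736 + 0.63608×0.95159×0.92004 = 0.468022 + 0.556889 = 1.024911.
Q̄ = (S_0/π) × [bracket] = (1361/π) × 1.024911 = 444.01 W/m².
Ratio Q̄_A / Q̄_B = 394.61 / 444.01 = 0.8887.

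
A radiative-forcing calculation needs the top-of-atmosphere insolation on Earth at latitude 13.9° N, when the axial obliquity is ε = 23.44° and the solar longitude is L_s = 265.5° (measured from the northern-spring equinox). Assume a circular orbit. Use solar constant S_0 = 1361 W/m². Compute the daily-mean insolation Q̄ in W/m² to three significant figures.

Solar declination: sin δ = sin ε · sin L_s = sin 23.44° × sin 265.5° = -0.39656, so δ = -23.363°.
cos h₀ = −tan(+13.9°) tan(-23.363°) = 0.1069, h₀ = 1.4637 rad.
Bracket: h₀ sin ϕ sin δ + cos ϕ cos δ sin h₀ = 1.4637×0.24023×-0.39656 + 0.97072×0.91801×0.99427 = -0.139440 + 0.886024 = 0.746584.
Q̄ = (S_0/π) × [bracket] = (1361/π) × 0.746584 = 323.4 W/m².

Q̄ ≈ 323 W/m²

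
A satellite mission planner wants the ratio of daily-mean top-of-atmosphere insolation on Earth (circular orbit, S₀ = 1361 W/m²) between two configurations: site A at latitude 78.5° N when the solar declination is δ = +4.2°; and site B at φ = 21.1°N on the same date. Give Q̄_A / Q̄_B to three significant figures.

Q̄_A / Q̄_B ≈ 0.334

— Configuration A (φ=+78.5°):
cos H₀ = −tan(+78.5°) tan(+4.200°) = -0.3609, H₀ = 1.9401 rad.
Bracket: H₀ sin φ sin δ + cos φ cos δ sin H₀ = 1.9401×0.97992×0.07324 + 0.19937×0.99731×0.93259 = 0.139240 + 0.185430 = 0.324670.
Q̄ = (S₀/π) × [bracket] = (1361/π) × 0.324670 = 140.65 W/m².
— Configuration B (φ=+21.1°):
cos H₀ = −tan(+21.1°) tan(+4.200°) = -0.0283, H₀ = 1.5991 rad.
Bracket: H₀ sin φ sin δ + cos φ cos δ sin H₀ = 1.5991×0.36000×0.07324 + 0.93295×0.99731×0.99960 = 0.042163 + 0.930068 = 0.972231.
Q̄ = (S₀/π) × [bracket] = (1361/π) × 0.972231 = 421.19 W/m².
Ratio Q̄_A / Q̄_B = 140.65 / 421.19 = 0.3339.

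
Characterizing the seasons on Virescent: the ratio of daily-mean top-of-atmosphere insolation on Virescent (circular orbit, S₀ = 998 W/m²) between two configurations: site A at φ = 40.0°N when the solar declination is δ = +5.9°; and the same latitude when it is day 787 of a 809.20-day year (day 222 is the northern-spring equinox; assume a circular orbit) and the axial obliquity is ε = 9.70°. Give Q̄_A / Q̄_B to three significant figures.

Q̄_A / Q̄_B ≈ 1.44

— Configuration A (φ=+40.0°):
cos H₀ = −tan(+40.0°) tan(+5.900°) = -0.0867, H₀ = 1.6576 rad.
Bracket: H₀ sin φ sin δ + cos φ cos δ sin H₀ = 1.6576×0.64279×0.10279 + 0.76604×0.99470×0.99623 = 0.109522 + 0.759107 = 0.868629.
Q̄ = (S₀/π) × [bracket] = (998/π) × 0.868629 = 275.94 W/m².
— Configuration B (φ=+40.0°):
Solar longitude: λ_s = 360° × (787 − 222)/809.20 = 251.359°.
sin δ = sin 9.70° × sin 251.359° = -0.15965, so δ = -9.187°.
cos H₀ = −tan(+40.0°) tan(-9.187°) = 0.1357, H₀ = 1.4347 rad.
Bracket: H₀ sin φ sin δ + cos φ cos δ sin H₀ = 1.4347×0.64279×-0.15965 + 0.76604×0.98717×0.99075 = -0.147231 + 0.749217 = 0.601986.
Q̄ = (S₀/π) × [bracket] = (998/π) × 0.601986 = 191.23 W/m².
Ratio Q̄_A / Q̄_B = 275.94 / 191.23 = 1.443.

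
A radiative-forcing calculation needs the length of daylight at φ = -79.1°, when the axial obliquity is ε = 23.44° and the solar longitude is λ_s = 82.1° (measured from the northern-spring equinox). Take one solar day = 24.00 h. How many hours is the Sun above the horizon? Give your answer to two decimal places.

Solar declination: sin δ = sin ε · sin λ_s = sin 23.44° × sin 82.1° = 0.39401, so δ = +23.204°.
cos H₀ = −tan φ · tan δ = 2.2262 ≥ 1, so the Sun never rises (polar night) and H₀ = 0.
Daylight = 2H₀/(2π) × 24.00 h = (0.0000/π) × 24.00 = 0.00 h.

0.00 h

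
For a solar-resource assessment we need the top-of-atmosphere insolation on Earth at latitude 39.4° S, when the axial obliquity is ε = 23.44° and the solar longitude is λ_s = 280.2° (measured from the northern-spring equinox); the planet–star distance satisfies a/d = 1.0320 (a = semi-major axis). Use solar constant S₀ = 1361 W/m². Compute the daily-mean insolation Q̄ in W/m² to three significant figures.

Q̄ ≈ 528 W/m²

Solar declination: sin δ = sin ε · sin λ_s = sin 23.44° × sin 280.2° = -0.39150, so δ = -23.048°.
cos H₀ = −tan(-39.4°) tan(-23.048°) = -0.3495, H₀ = 1.9278 rad.
Bracket: H₀ sin φ sin δ + cos φ cos δ sin H₀ = 1.9278×-0.63473×-0.39150 + 0.77273×0.92018×0.93694 = 0.479052 + 0.666212 = 1.145264.
Inverse-square distance factor (a/d)² = 1.0320² = 1.065024.
Q̄ = (S₀/π) × 1.065024 × [bracket] = (1361/π) × 1.065024 × 1.145264 = 528.4 W/m².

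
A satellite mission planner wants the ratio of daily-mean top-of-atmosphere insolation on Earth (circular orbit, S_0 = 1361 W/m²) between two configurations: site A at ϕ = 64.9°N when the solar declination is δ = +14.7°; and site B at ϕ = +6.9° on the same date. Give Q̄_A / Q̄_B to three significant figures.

Q̄_A / Q̄_B ≈ 0.830

— Configuration A (ϕ=+64.9°):
cos h₀ = −tan(+64.9°) tan(+14.700°) = -0.5600, h₀ = 2.1652 rad.
Bracket: h₀ sin ϕ sin δ + cos ϕ cos δ sin h₀ = 2.1652×0.90557×0.25376 + 0.42420×0.96727×0.82846 = 0.497557 + 0.339930 = 0.837487.
Q̄ = (S_0/π) × [bracket] = (1361/π) × 0.837487 = 362.82 W/m².
— Configuration B (ϕ=+6.9°):
cos h₀ = −tan(+6.9°) tan(+14.700°) = -0.0317, h₀ = 1.6025 rad.
Bracket: h₀ sin ϕ sin δ + cos ϕ cos δ sin h₀ = 1.6025×0.12014×0.25376 + 0.99276×0.96727×0.99950 = 0.048855 + 0.959787 = 1.008642.
Q̄ = (S_0/π) × [bracket] = (1361/π) × 1.008642 = 436.96 W/m².
Ratio Q̄_A / Q̄_B = 362.82 / 436.96 = 0.8303.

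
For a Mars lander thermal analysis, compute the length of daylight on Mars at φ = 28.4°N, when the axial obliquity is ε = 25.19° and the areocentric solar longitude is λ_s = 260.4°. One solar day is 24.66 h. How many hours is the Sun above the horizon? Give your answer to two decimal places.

sin δ = sin 25.19° × sin 260.4° = -0.41966, so δ = -24.813°.
cos H₀ = −tan φ · tan δ = −tan(+28.4°) × tan(-24.813°) = 0.2500, so H₀ = 1.3181 rad = 75.52°.
Daylight = 2H₀/(2π) × 24.66 h = (1.3181/π) × 24.66 = 10.35 h.

10.35 h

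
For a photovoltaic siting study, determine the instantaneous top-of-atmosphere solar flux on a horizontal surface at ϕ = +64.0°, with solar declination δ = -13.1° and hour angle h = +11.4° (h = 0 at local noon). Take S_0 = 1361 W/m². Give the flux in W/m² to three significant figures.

cos θ_z = sin ϕ sin δ + cos ϕ cos δ cos h = -0.203713 + 0.418539 = 0.214826.
Flux = S_0 · cos θ_z = 1361 × 0.214826 = 292.4 W/m².

292 W/m²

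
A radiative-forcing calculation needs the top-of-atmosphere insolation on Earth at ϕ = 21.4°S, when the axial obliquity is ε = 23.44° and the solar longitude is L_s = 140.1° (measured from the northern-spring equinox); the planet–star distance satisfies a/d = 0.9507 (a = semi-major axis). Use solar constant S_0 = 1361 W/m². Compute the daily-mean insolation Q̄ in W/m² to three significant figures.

Solar declination: sin δ = sin ε · sin L_s = sin 23.44° × sin 140.1° = 0.25516, so δ = +14.783°.
cos h₀ = −tan(-21.4°) tan(+14.783°) = 0.1034, h₀ = 1.4672 rad.
Bracket: h₀ sin ϕ sin δ + cos ϕ cos δ sin h₀ = 1.4672×-0.36488×0.25516 + 0.93106×0.96690×0.99464 = -0.136600 + 0.895417 = 0.758817.
Inverse-square distance factor (a/d)² = 0.9507² = 0.903830.
Q̄ = (S_0/π) × 0.903830 × [bracket] = (1361/π) × 0.903830 × 0.758817 = 297.1 W/m².

Q̄ ≈ 297 W/m²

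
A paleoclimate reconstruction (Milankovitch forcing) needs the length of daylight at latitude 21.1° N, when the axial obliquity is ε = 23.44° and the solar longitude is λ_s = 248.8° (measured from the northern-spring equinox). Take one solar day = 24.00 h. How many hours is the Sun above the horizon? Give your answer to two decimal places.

Solar declination: sin δ = sin ε · sin λ_s = sin 23.44° × sin 248.8° = -0.37087, so δ = -21.769°.
cos H₀ = −tan φ · tan δ = −tan(+21.1°) × tan(-21.769°) = 0.1541, so H₀ = 1.4161 rad = 81.14°.
Daylight = 2H₀/(2π) × 24.00 h = (1.4161/π) × 24.00 = 10.82 h.

10.82 h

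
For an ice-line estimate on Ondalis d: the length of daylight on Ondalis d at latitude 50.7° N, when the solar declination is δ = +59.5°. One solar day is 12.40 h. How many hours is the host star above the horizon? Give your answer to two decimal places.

12.40 h

Sunrise equation: cos H₀ = −tan φ · tan δ = -2.0741 ≤ −1, so the host star never sets (polar day) and H₀ = π.
Daylight = 2H₀/(2π) × 12.40 h = (3.1416/π) × 12.40 = 12.40 h.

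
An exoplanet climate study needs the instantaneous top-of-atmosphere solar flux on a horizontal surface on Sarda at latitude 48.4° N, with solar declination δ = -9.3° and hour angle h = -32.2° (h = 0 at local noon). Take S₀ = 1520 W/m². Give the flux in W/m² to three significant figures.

cos θ_z = sin φ sin δ + cos φ cos δ cos h = -0.120847 + 0.554425 = 0.433578.
Flux = S₀ · cos θ_z = 1520 × 0.433578 = 659.0 W/m².

659 W/m²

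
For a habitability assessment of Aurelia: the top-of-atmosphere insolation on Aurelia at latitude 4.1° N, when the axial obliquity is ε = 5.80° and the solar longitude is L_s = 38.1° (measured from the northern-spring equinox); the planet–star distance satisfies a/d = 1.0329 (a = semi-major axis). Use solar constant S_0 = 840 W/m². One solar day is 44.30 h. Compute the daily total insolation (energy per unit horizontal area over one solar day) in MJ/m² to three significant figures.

45.6 MJ/m²

Solar declination: sin δ = sin ε · sin L_s = sin 5.80° × sin 38.1° = 0.06236, so δ = +3.575°.
cos h₀ = −tan(+4.1°) tan(+3.575°) = -0.0045, h₀ = 1.5753 rad.
Bracket: h₀ sin ϕ sin δ + cos ϕ cos δ sin h₀ = 1.5753×0.07150×0.06236 + 0.99744×0.99805×0.99999 = 0.007024 + 0.995485 = 1.002509.
Inverse-square distance factor (a/d)² = 1.0329² = 1.066882.
Q̄ = (S_0/π) × 1.066882 × [bracket] = (840/π) × 1.066882 × 1.002509 = 285.98 W/m².
Daily total = Q̄ × 44.30 h × 3600 s/h = 285.98 × 44.30 × 3600 / 10⁶ = 45.61 MJ/m².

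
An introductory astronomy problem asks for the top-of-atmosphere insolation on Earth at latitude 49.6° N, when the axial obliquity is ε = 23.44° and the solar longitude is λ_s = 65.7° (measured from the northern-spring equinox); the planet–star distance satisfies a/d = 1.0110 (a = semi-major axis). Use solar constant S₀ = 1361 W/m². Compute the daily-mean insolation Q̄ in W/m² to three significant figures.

Q̄ ≈ 488 W/m²

Solar declination: sin δ = sin ε · sin λ_s = sin 23.44° × sin 65.7° = 0.36255, so δ = +21.257°.
cos H₀ = −tan(+49.6°) tan(+21.257°) = -0.4571, H₀ = 2.0455 rad.
Bracket: H₀ sin φ sin δ + cos φ cos δ sin H₀ = 2.0455×0.76154×0.36255 + 0.64812×0.93197×0.88942 = 0.564755 + 0.537235 = 1.101990.
Inverse-square distance factor (a/d)² = 1.0110² = 1.022121.
Q̄ = (S₀/π) × 1.022121 × [bracket] = (1361/π) × 1.022121 × 1.101990 = 488.0 W/m².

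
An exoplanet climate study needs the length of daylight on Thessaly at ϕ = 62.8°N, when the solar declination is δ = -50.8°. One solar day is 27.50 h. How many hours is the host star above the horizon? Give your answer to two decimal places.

cos h₀ = −tan ϕ · tan δ = 2.3858 ≥ 1, so the host star never rises (polar night) and h₀ = 0.
Daylight = 2h₀/(2π) × 27.50 h = (0.0000/π) × 27.50 = 0.00 h.

0.00 h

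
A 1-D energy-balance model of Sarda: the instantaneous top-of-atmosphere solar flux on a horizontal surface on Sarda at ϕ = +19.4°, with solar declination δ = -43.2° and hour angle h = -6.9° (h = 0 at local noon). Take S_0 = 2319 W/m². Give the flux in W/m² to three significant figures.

1.06e+03 W/m²

cos θ_z = sin ϕ sin δ + cos ϕ cos δ cos h = -0.227380 + 0.682600 = 0.455220.
Flux = S_0 · cos θ_z = 2319 × 0.455220 = 1056 W/m².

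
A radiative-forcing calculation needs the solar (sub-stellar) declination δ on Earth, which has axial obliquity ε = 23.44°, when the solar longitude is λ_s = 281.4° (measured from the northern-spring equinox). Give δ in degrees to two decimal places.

sin δ = sin ε · sin λ_s = sin 23.44° × sin 281.4° = -0.389941.
δ = arcsin(-0.389941) = -22.95°.

δ = -22.95°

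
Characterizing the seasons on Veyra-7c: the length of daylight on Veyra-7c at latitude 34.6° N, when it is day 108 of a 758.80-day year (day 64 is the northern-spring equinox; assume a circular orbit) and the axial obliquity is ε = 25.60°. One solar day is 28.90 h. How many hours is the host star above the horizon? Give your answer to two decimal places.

15.44 h

Solar longitude: λ_s = 360° × (108 − 64)/758.80 = 20.875°.
sin δ = sin 25.60° × sin 20.875° = 0.15397, so δ = +8.857°.
cos H₀ = −tan φ · tan δ = −tan(+34.6°) × tan(+8.857°) = -0.1075, so H₀ = 1.6785 rad = 96.17°.
Daylight = 2H₀/(2π) × 28.90 h = (1.6785/π) × 28.90 = 15.44 h.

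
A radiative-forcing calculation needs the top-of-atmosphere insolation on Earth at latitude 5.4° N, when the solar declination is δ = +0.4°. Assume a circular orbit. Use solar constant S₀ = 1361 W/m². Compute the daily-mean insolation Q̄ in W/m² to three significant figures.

Q̄ ≈ 432 W/m²

cos H₀ = −tan(+5.4°) tan(+0.400°) = -0.0007, H₀ = 1.5715 rad.
Bracket: H₀ sin φ sin δ + cos φ cos δ sin H₀ = 1.5715×0.09411×0.00698 + 0.99556×0.99998×1.00000 = 0.001032 + 0.995540 = 0.996572.
Q̄ = (S₀/π) × [bracket] = (1361/π) × 0.996572 = 431.7 W/m².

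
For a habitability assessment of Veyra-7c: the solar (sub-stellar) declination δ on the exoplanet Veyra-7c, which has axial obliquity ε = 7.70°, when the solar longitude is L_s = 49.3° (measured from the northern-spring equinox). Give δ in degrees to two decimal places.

sin δ = sin ε · sin L_s = sin 7.70° × sin 49.3° = 0.101580.
δ = arcsin(0.101580) = +5.83°.

δ = +5.83°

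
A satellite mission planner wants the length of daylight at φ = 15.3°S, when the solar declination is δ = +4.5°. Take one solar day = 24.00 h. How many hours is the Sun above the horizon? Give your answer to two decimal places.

11.84 h

cos H₀ = −tan φ · tan δ = −tan(-15.3°) × tan(+4.500°) = 0.0215, so H₀ = 1.5493 rad = 88.77°.
Daylight = 2H₀/(2π) × 24.00 h = (1.5493/π) × 24.00 = 11.84 h.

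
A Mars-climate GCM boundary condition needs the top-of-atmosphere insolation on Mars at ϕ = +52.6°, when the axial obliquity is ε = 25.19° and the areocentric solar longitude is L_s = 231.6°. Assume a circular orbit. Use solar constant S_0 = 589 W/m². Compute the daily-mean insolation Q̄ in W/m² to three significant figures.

Q̄ ≈ 41.0 W/m²

sin δ = sin 25.19° × sin 231.6° = -0.33356, so δ = -19.485°.
cos h₀ = −tan(+52.6°) tan(-19.485°) = 0.4628, h₀ = 1.0897 rad.
Bracket: h₀ sin ϕ sin δ + cos ϕ cos δ sin h₀ = 1.0897×0.79441×-0.33356 + 0.60738×0.94273×0.88647 = -0.288752 + 0.507589 = 0.218837.
Q̄ = (S_0/π) × [bracket] = (589/π) × 0.218837 = 41.03 W/m².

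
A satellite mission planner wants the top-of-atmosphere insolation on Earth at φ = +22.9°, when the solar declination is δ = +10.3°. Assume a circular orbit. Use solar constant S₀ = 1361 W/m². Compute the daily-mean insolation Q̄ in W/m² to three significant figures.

Q̄ ≈ 441 W/m²

cos H₀ = −tan(+22.9°) tan(+10.300°) = -0.0768, H₀ = 1.6476 rad.
Bracket: H₀ sin φ sin δ + cos φ cos δ sin H₀ = 1.6476×0.38912×0.17880 + 0.92119×0.98389×0.99705 = 0.114631 + 0.903676 = 1.018307.
Q̄ = (S₀/π) × [bracket] = (1361/π) × 1.018307 = 441.2 W/m².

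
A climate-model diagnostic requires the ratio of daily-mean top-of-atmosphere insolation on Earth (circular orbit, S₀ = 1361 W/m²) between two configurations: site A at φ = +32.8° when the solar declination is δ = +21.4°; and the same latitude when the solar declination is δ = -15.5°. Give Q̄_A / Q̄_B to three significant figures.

— Configuration A (φ=+32.8°):
cos H₀ = −tan(+32.8°) tan(+21.400°) = -0.2526, H₀ = 1.8261 rad.
Bracket: H₀ sin φ sin δ + cos φ cos δ sin H₀ = 1.8261×0.54171×0.36488 + 0.84057×0.93106×0.96758 = 0.360945 + 0.757249 = 1.118194.
Q̄ = (S₀/π) × [bracket] = (1361/π) × 1.118194 = 484.42 W/m².
— Configuration B (φ=+32.8°):
cos H₀ = −tan(+32.8°) tan(-15.500°) = 0.1787, H₀ = 1.3911 rad.
Bracket: H₀ sin φ sin δ + cos φ cos δ sin H₀ = 1.3911×0.54171×-0.26724 + 0.84057×0.96363×0.98390 = -0.201385 + 0.796957 = 0.595572.
Q̄ = (S₀/π) × [bracket] = (1361/π) × 0.595572 = 258.01 W/m².
Ratio Q̄_A / Q̄_B = 484.42 / 258.01 = 1.878.

Q̄_A / Q̄_B ≈ 1.88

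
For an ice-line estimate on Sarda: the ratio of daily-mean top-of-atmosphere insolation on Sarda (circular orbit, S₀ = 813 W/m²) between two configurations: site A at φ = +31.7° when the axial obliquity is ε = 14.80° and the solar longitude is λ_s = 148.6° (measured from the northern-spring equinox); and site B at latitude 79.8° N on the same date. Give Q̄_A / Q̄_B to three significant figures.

Q̄_A / Q̄_B ≈ 2.21

— Configuration A (φ=+31.7°):
Solar declination: sin δ = sin ε · sin λ_s = sin 14.80° × sin 148.6° = 0.13309, so δ = +7.648°.
cos H₀ = −tan(+31.7°) tan(+7.648°) = -0.0829, H₀ = 1.6538 rad.
Bracket: H₀ sin φ sin δ + cos φ cos δ sin H₀ = 1.6538×0.52547×0.13309 + 0.85081×0.99110×0.99655 = 0.115658 + 0.840329 = 0.955987.
Q̄ = (S₀/π) × [bracket] = (813/π) × 0.955987 = 247.40 W/m².
— Configuration B (φ=+79.8°):
cos H₀ = −tan(+79.8°) tan(+7.648°) = -0.7463, H₀ = 2.4133 rad.
Bracket: H₀ sin φ sin δ + cos φ cos δ sin H₀ = 2.4133×0.98420×0.13309 + 0.17708×0.99110×0.66559 = 0.316111 + 0.116814 = 0.432925.
Q̄ = (S₀/π) × [bracket] = (813/π) × 0.432925 = 112.03 W/m².
Ratio Q̄_A / Q̄_B = 247.40 / 112.03 = 2.208.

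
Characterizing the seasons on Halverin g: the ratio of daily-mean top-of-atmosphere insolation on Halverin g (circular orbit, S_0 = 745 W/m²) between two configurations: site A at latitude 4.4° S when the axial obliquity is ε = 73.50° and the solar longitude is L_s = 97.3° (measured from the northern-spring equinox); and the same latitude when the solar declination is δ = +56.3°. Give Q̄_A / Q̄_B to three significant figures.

— Configuration A (ϕ=-4.4°):
Solar declination: sin δ = sin ε · sin L_s = sin 73.50° × sin 97.3° = 0.95105, so δ = +71.998°.
cos h₀ = −tan(-4.4°) tan(+71.998°) = 0.2368, h₀ = 1.3317 rad.
Bracket: h₀ sin ϕ sin δ + cos ϕ cos δ sin h₀ = 1.3317×-0.07672×0.95105 + 0.99705×0.30904×0.97156 = -0.097167 + 0.299365 = 0.202198.
Q̄ = (S_0/π) × [bracket] = (745/π) × 0.202198 = 47.949 W/m².
— Configuration B (ϕ=-4.4°):
cos h₀ = −tan(-4.4°) tan(+56.300°) = 0.1154, h₀ = 1.4552 rad.
Bracket: h₀ sin ϕ sin δ + cos ϕ cos δ sin h₀ = 1.4552×-0.07672×0.83195 + 0.99705×0.55484×0.99332 = -0.092881 + 0.549508 = 0.456627.
Q̄ = (S_0/π) × [bracket] = (745/π) × 0.456627 = 108.28 W/m².
Ratio Q̄_A / Q̄_B = 47.949 / 108.28 = 0.4428.

Q̄_A / Q̄_B ≈ 0.443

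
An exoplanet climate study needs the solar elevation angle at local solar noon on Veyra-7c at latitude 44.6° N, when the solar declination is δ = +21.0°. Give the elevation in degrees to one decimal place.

66.4°

At local noon the hour angle is zero, so the zenith angle equals |φ − δ| = |+44.6° − (+21.000°)| = 23.600°.
Elevation = 90° − 23.600° = 66.4°.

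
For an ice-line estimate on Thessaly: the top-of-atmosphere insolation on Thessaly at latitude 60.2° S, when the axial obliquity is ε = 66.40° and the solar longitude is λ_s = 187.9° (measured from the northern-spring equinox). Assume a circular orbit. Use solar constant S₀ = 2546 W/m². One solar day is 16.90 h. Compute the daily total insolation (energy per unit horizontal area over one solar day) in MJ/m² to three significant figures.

Solar declination: sin δ = sin ε · sin λ_s = sin 66.40° × sin 187.9° = -0.12595, so δ = -7.236°.
cos H₀ = −tan(-60.2°) tan(-7.236°) = -0.2217, H₀ = 1.7943 rad.
Bracket: H₀ sin φ sin δ + cos φ cos δ sin H₀ = 1.7943×-0.86777×-0.12595 + 0.49697×0.99204×0.97512 = 0.196109 + 0.480748 = 0.676857.
Q̄ = (S₀/π) × [bracket] = (2546/π) × 0.676857 = 548.54 W/m².
Daily total = Q̄ × 16.90 h × 3600 s/h = 548.54 × 16.90 × 3600 / 10⁶ = 33.37 MJ/m².

33.4 MJ/m²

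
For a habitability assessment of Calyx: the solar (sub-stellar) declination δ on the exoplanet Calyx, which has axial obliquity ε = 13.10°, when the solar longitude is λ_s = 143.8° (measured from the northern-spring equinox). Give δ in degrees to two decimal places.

δ = +7.69°

sin δ = sin ε · sin λ_s = sin 13.10° × sin 143.8° = 0.133862.
δ = arcsin(0.133862) = +7.69°.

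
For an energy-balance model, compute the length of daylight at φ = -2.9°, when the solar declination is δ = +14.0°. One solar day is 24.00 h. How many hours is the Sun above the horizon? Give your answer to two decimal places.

cos H₀ = −tan φ · tan δ = −tan(-2.9°) × tan(+14.000°) = 0.0126, so H₀ = 1.5582 rad = 89.28°.
Daylight = 2H₀/(2π) × 24.00 h = (1.5582/π) × 24.00 = 11.90 h.

11.90 h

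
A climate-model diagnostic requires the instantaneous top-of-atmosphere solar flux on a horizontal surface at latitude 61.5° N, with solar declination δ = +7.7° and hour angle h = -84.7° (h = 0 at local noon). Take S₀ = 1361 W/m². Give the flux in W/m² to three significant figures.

220 W/m²

cos θ_z = sin φ sin δ + cos φ cos δ cos h = 0.117749 + 0.043678 = 0.161427.
Flux = S₀ · cos θ_z = 1361 × 0.161427 = 219.7 W/m².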